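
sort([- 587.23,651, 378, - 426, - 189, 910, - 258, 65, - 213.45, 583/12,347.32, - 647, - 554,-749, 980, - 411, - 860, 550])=[-860, - 749,-647,  -  587.23, - 554 ,-426, - 411, - 258 , - 213.45,-189, 583/12, 65, 347.32, 378, 550, 651,910,980]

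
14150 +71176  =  85326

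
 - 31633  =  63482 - 95115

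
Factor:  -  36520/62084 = -2^1*5^1 *17^( - 1 ) = - 10/17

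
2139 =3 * 713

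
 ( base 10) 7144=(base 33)6IG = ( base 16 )1BE8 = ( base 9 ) 10717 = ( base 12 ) 4174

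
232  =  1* 232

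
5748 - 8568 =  - 2820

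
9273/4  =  2318 + 1/4 = 2318.25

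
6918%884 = 730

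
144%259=144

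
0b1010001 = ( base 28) 2p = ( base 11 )74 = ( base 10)81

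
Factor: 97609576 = 2^3*31^1 * 393587^1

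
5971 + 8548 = 14519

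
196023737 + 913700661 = 1109724398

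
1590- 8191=- 6601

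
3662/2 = 1831=1831.00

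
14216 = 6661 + 7555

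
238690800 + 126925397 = 365616197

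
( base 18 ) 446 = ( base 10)1374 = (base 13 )819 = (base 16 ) 55E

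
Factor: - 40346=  - 2^1*20173^1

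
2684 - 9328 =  - 6644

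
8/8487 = 8/8487 =0.00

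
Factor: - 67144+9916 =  -2^2*3^1*19^1*251^1 = - 57228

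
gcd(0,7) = 7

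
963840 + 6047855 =7011695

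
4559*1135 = 5174465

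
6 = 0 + 6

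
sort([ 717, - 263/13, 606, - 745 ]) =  [ - 745, - 263/13 , 606,717]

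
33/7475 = 33/7475 = 0.00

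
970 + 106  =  1076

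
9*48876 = 439884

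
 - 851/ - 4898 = 851/4898 =0.17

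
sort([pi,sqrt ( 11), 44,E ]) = [E , pi,sqrt( 11 ), 44] 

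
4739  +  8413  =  13152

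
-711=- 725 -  - 14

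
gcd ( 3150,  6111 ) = 63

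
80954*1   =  80954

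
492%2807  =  492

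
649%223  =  203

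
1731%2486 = 1731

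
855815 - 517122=338693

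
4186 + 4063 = 8249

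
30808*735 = 22643880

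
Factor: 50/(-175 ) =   -  2/7 = - 2^1*7^(-1)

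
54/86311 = 54/86311 = 0.00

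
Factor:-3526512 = -2^4*3^1 * 11^1* 6679^1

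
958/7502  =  479/3751 =0.13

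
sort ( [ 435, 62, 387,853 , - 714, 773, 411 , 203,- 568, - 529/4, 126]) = [-714, - 568, - 529/4, 62,126,203,387,411,435, 773,853]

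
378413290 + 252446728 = 630860018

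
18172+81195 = 99367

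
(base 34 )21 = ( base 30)29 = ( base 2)1000101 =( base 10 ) 69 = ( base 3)2120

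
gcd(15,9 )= 3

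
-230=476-706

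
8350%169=69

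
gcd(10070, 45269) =1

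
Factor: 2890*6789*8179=2^1*3^1 *5^1 * 17^2*31^1 *73^1*8179^1 = 160473697590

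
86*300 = 25800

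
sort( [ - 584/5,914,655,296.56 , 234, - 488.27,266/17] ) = [-488.27, - 584/5,266/17,234, 296.56,655 , 914]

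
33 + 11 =44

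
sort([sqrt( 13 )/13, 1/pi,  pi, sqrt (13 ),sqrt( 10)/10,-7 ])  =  [  -  7,sqrt( 13)/13, sqrt( 10 ) /10, 1/pi, pi, sqrt( 13) ]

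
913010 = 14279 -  - 898731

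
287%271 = 16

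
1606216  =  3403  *472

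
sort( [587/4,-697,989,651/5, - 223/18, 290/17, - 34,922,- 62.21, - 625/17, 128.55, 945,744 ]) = [- 697,-62.21, - 625/17, - 34, - 223/18,290/17,128.55, 651/5,587/4, 744, 922,945, 989]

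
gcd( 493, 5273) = 1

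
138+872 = 1010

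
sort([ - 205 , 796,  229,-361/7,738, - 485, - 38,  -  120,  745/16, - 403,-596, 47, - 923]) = [-923,  -  596, - 485, - 403,-205, - 120, - 361/7,-38,745/16 , 47,  229, 738, 796]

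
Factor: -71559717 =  - 3^1*4423^1*5393^1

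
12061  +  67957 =80018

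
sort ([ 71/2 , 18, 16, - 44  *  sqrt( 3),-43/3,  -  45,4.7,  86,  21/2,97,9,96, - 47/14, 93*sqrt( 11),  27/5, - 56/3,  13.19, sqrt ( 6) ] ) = [ - 44 * sqrt( 3 ), - 45,  -  56/3, - 43/3, - 47/14, sqrt( 6), 4.7, 27/5, 9,21/2, 13.19,16, 18,71/2, 86,96  ,  97, 93*sqrt( 11)]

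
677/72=9 + 29/72 = 9.40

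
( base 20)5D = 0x71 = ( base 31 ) 3k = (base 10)113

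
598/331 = 598/331 = 1.81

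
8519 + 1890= 10409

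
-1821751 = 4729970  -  6551721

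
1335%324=39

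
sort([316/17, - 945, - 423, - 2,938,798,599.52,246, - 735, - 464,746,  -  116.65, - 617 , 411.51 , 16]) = [ - 945, - 735, - 617, - 464, - 423,  -  116.65, - 2,16,316/17,246, 411.51,  599.52,746,798,938]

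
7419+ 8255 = 15674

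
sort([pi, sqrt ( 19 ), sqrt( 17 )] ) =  [ pi , sqrt (17), sqrt( 19) ] 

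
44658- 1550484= - 1505826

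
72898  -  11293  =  61605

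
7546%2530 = 2486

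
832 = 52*16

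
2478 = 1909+569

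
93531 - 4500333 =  - 4406802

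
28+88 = 116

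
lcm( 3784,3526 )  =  155144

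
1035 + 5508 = 6543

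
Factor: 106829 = 317^1*337^1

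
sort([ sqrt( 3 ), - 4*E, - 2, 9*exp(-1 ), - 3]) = [  -  4*E, -3, - 2,sqrt( 3), 9*exp(-1 )]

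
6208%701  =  600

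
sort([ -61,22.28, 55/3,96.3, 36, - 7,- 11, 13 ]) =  [ - 61, - 11, - 7,  13, 55/3,22.28,  36, 96.3]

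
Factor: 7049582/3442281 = 2^1*3^(-1)*691^1*5101^1*1147427^( -1) 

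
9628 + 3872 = 13500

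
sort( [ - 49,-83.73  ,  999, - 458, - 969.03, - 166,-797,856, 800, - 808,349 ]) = [ - 969.03,-808, - 797, - 458, - 166, - 83.73, - 49,349,800,856,999 ] 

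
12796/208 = 61 + 27/52=61.52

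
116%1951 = 116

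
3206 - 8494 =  - 5288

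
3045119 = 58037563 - 54992444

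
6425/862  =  6425/862 = 7.45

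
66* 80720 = 5327520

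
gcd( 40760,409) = 1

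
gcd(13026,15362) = 2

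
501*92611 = 46398111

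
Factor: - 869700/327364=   -  975/367 = - 3^1*5^2 * 13^1 * 367^ ( - 1 ) 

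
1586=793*2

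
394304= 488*808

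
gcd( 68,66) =2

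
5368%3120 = 2248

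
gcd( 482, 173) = 1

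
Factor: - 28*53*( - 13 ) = 2^2* 7^1*13^1*53^1 = 19292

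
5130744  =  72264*71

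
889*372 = 330708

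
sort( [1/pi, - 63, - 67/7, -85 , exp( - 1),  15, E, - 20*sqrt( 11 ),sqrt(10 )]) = [ - 85, - 20 *sqrt(11),-63, - 67/7,1/pi, exp(-1 ),E,sqrt( 10 ), 15]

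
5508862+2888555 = 8397417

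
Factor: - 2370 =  - 2^1 * 3^1*5^1*79^1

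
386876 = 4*96719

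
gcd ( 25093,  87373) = 1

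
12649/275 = 12649/275= 46.00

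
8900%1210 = 430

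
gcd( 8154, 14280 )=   6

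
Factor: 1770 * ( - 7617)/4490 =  - 3^2*59^1*449^( -1)*2539^1 = - 1348209/449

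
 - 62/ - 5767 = 62/5767 = 0.01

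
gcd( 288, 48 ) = 48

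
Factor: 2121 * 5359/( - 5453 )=-1623777/779 = -3^1*19^ (  -  1)*23^1*41^( - 1)*101^1*233^1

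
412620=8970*46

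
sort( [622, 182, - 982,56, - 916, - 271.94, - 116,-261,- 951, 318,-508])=[ - 982, - 951, - 916, - 508, - 271.94, - 261, - 116, 56, 182,318, 622 ] 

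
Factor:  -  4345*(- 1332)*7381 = 42717832740 = 2^2*3^2*5^1*11^3* 37^1* 61^1*79^1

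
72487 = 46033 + 26454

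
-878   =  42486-43364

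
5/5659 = 5/5659 = 0.00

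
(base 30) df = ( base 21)J6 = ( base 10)405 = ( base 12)299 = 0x195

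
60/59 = 60/59  =  1.02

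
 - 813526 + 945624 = 132098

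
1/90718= 1/90718= 0.00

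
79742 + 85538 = 165280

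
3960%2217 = 1743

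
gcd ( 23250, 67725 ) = 75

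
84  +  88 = 172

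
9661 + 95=9756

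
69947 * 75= 5246025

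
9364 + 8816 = 18180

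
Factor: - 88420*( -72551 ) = 6414959420 = 2^2*5^1*4421^1*72551^1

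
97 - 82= 15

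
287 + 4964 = 5251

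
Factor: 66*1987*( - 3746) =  - 2^2*3^1*11^1*1873^1*1987^1 =- 491257932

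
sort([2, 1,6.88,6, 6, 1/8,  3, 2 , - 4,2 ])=[ - 4,1/8,1,2, 2, 2, 3, 6,  6, 6.88]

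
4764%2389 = 2375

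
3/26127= 1/8709= 0.00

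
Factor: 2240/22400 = 1/10 = 2^( - 1)* 5^( - 1)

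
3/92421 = 1/30807 = 0.00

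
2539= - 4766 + 7305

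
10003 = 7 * 1429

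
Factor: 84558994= 2^1*13^1*23^1*141403^1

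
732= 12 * 61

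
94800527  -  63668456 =31132071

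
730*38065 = 27787450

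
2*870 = 1740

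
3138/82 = 1569/41 = 38.27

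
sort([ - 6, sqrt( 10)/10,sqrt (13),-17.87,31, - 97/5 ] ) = [ - 97/5, - 17.87, - 6, sqrt(10) /10, sqrt( 13),31]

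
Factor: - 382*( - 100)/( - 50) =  - 2^2*191^1= - 764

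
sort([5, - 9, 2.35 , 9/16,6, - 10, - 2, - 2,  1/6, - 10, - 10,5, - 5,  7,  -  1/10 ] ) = [ - 10, - 10,-10, - 9, - 5, - 2, - 2, - 1/10,1/6, 9/16, 2.35, 5,5,6,7]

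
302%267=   35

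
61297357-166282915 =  - 104985558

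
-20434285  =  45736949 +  - 66171234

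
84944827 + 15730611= 100675438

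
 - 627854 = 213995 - 841849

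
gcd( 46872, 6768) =72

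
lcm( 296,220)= 16280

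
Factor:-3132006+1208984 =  - 1923022 = -2^1*961511^1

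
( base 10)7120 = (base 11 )5393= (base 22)efe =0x1bd0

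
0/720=0= 0.00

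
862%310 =242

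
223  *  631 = 140713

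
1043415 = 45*23187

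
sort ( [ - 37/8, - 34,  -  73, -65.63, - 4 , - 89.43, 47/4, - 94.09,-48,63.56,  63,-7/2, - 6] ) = [ - 94.09 , - 89.43, - 73, - 65.63, - 48, - 34,-6, - 37/8,-4 , - 7/2,47/4, 63,63.56]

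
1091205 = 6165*177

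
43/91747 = 43/91747 = 0.00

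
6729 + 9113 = 15842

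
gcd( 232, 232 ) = 232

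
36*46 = 1656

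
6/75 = 2/25 = 0.08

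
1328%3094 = 1328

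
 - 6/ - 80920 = 3/40460 = 0.00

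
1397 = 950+447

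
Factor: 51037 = 7^1 * 23^1*317^1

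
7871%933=407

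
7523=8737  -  1214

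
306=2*153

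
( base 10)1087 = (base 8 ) 2077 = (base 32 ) 11V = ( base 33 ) WV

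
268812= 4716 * 57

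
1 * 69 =69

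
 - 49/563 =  - 49/563= - 0.09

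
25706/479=53 + 319/479=53.67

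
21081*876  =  18466956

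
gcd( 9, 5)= 1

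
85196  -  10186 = 75010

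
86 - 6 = 80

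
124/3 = 41 + 1/3 = 41.33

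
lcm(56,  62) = 1736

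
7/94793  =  7/94793=   0.00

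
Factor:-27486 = -2^1*3^3*509^1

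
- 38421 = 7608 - 46029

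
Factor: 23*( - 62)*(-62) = 88412= 2^2*23^1*31^2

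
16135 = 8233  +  7902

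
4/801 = 4/801 = 0.00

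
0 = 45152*0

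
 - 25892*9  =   - 233028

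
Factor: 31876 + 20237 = 3^1*29^1*599^1= 52113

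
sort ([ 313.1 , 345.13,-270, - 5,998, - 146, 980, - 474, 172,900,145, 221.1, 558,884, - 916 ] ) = [-916,  -  474, - 270,-146, - 5,145,172,221.1,  313.1 , 345.13,558, 884,900,980, 998]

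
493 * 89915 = 44328095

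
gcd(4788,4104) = 684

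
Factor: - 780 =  - 2^2* 3^1*5^1*13^1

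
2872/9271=2872/9271 = 0.31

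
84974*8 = 679792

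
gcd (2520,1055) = 5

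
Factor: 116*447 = 51852= 2^2*3^1*29^1*149^1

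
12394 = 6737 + 5657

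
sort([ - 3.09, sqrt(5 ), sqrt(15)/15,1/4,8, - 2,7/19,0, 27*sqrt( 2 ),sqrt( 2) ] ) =[-3.09,- 2  ,  0,1/4, sqrt ( 15) /15,7/19, sqrt( 2),sqrt( 5),8,27*sqrt(2 )]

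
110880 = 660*168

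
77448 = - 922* ( - 84 )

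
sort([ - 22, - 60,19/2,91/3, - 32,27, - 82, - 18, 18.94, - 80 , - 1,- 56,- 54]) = [ - 82 , - 80 , - 60, - 56, -54, - 32, - 22, - 18, - 1, 19/2, 18.94,27, 91/3 ]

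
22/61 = 22/61 = 0.36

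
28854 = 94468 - 65614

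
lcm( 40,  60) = 120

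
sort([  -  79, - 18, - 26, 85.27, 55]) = [ - 79, - 26,-18 , 55 , 85.27]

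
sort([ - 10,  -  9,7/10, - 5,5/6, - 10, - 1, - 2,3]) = [ - 10, - 10, - 9,-5 , - 2, - 1,7/10,5/6,  3]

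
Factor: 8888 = 2^3*11^1*101^1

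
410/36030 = 41/3603 =0.01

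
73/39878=73/39878= 0.00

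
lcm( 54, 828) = 2484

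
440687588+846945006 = 1287632594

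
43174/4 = 21587/2 = 10793.50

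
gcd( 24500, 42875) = 6125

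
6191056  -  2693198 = 3497858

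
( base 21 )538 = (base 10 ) 2276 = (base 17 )7ef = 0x8e4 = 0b100011100100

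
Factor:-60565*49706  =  -2^1*5^1*29^1*857^1*12113^1  =  - 3010443890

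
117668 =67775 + 49893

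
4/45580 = 1/11395 =0.00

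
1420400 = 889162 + 531238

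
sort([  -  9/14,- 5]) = [ - 5, - 9/14] 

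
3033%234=225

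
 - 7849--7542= -307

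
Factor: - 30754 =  - 2^1*15377^1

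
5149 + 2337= 7486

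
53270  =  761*70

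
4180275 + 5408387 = 9588662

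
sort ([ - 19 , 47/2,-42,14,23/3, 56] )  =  [ - 42 ,  -  19,23/3,14, 47/2,56] 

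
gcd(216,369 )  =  9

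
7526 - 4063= 3463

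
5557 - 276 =5281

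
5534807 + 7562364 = 13097171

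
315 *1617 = 509355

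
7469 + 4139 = 11608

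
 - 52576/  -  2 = 26288  +  0/1 = 26288.00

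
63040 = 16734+46306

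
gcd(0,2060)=2060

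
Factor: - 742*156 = - 115752 = - 2^3 * 3^1*7^1*13^1*53^1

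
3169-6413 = - 3244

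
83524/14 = 5966= 5966.00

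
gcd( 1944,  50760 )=216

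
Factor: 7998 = 2^1*3^1 * 31^1 * 43^1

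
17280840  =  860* 20094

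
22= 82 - 60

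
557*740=412180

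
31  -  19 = 12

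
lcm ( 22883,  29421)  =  205947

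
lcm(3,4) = 12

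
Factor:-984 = -2^3*3^1*41^1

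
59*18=1062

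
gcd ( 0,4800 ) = 4800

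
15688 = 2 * 7844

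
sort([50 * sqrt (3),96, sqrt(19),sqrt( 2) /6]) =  [ sqrt (2) /6,sqrt(19) , 50*sqrt( 3),96 ]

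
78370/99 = 791 + 61/99 = 791.62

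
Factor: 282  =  2^1*3^1 * 47^1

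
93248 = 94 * 992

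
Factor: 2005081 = 13^1*89^1*  1733^1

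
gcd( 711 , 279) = 9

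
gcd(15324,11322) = 6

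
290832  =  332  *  876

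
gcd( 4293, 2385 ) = 477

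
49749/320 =49749/320 = 155.47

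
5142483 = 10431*493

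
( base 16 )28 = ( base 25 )1F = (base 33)17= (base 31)19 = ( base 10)40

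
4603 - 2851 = 1752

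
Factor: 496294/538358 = 23^1*10789^1  *  269179^( - 1 )=248147/269179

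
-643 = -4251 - -3608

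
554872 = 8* 69359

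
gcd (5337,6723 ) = 9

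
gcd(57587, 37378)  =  1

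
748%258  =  232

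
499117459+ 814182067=1313299526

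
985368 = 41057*24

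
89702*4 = 358808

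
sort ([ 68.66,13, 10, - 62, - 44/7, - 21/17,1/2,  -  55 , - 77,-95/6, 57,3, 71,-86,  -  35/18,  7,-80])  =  [-86,-80 ,  -  77, - 62,-55,-95/6, - 44/7, - 35/18, - 21/17, 1/2, 3,7,  10,  13, 57,68.66,71 ] 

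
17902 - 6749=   11153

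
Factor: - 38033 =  - 73^1*521^1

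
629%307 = 15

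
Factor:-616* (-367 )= 2^3 * 7^1*11^1*367^1 =226072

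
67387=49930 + 17457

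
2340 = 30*78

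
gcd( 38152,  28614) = 9538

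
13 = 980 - 967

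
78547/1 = 78547 = 78547.00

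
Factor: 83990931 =3^1 * 17^1*29^1*109^1*521^1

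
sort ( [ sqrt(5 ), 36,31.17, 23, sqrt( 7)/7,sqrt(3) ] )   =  [sqrt( 7)/7, sqrt( 3 ),sqrt( 5),23, 31.17  ,  36]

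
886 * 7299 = 6466914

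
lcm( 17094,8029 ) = 529914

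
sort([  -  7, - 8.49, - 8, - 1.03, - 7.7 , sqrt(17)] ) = [ - 8.49,-8 , - 7.7, - 7, - 1.03,sqrt(17) ]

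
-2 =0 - 2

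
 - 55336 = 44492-99828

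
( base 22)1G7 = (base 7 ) 2313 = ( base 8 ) 1513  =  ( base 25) 18i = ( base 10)843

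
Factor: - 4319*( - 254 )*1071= 1174914846  =  2^1*3^2*7^2 *17^1*127^1 * 617^1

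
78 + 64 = 142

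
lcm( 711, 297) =23463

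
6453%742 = 517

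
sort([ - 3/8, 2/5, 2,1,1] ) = [ - 3/8, 2/5,  1,1, 2]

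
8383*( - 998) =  - 8366234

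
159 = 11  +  148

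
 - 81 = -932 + 851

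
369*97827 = 36098163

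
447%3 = 0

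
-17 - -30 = 13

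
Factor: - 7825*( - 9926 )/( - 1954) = -5^2 * 7^1 * 313^1*709^1 * 977^( - 1 ) = -38835475/977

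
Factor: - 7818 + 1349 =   -  6469^1 = -6469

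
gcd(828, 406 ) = 2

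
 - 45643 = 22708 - 68351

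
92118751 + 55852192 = 147970943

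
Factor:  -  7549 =-7549^1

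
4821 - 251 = 4570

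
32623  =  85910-53287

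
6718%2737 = 1244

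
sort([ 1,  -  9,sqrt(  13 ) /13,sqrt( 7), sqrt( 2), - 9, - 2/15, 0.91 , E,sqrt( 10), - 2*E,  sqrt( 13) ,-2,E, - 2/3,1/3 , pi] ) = [-9,  -  9, - 2*E, - 2, - 2/3, - 2/15, sqrt( 13)/13,1/3,0.91, 1,sqrt( 2), sqrt(7 ),E, E, pi,sqrt(10),  sqrt(13 ) ]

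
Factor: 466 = 2^1* 233^1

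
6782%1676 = 78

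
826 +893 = 1719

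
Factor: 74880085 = 5^1*7^2*305633^1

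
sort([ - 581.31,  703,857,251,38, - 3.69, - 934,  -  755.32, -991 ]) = [  -  991, - 934 , - 755.32, - 581.31,  -  3.69,  38,251,703,857]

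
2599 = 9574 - 6975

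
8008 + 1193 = 9201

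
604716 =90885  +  513831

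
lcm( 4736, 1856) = 137344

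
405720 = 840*483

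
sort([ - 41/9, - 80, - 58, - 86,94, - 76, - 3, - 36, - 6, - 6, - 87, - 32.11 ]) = [ - 87, - 86, - 80, - 76, - 58, - 36, - 32.11, - 6, - 6, - 41/9, - 3, 94]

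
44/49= 44/49 = 0.90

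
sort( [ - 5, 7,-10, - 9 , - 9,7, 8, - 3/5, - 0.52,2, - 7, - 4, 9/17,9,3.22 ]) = [ - 10, - 9, - 9,-7, - 5, - 4,-3/5, - 0.52 , 9/17,2,3.22,7, 7, 8,9] 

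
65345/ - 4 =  - 65345/4 =-16336.25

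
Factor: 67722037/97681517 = 37^(-1)*41^1 * 1651757^1*2640041^( - 1)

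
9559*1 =9559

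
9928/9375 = 1 + 553/9375 = 1.06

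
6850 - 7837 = - 987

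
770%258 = 254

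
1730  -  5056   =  - 3326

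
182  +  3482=3664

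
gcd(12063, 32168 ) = 4021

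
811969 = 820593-8624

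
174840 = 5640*31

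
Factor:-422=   -  2^1*211^1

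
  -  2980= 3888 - 6868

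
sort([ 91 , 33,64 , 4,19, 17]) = [4,17, 19,33,  64, 91]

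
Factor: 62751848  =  2^3*7843981^1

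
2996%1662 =1334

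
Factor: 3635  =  5^1*727^1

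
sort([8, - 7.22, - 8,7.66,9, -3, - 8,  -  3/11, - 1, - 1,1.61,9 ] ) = [ - 8, - 8, - 7.22,-3, - 1,-1, - 3/11, 1.61,7.66,8, 9, 9]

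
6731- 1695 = 5036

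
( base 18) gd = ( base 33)94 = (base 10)301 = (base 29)AB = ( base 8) 455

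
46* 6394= 294124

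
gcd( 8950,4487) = 1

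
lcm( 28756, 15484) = 201292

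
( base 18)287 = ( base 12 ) 567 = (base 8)1437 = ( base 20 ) 1jj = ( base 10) 799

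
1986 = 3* 662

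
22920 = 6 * 3820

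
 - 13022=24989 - 38011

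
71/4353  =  71/4353 = 0.02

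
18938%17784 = 1154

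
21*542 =11382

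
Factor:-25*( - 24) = 600 = 2^3*3^1* 5^2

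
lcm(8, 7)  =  56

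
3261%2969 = 292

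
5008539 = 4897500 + 111039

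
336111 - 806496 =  - 470385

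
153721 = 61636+92085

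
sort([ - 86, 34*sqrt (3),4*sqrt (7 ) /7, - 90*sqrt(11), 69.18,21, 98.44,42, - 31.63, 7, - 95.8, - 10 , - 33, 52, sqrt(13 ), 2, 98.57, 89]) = [ - 90*sqrt(11), -95.8, - 86, - 33 , - 31.63, - 10, 4*sqrt( 7 ) /7,2, sqrt( 13),7, 21, 42,52,34*sqrt(3), 69.18, 89, 98.44, 98.57] 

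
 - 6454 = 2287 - 8741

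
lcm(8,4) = 8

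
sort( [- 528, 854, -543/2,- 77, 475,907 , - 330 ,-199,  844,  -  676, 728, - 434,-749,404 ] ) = [ - 749,  -  676, -528,- 434,-330, - 543/2, - 199, - 77,404 , 475,728, 844 , 854,907 ] 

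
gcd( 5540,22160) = 5540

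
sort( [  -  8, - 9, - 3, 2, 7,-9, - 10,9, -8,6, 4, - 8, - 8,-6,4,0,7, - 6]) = [ - 10,- 9,-9, - 8, - 8,- 8, - 8,  -  6 , - 6,  -  3 , 0 , 2, 4, 4, 6, 7, 7,9]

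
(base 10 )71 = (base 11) 65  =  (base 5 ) 241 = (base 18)3H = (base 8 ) 107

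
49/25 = 1 + 24/25 = 1.96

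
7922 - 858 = 7064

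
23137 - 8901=14236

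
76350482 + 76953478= 153303960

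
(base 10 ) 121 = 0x79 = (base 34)3J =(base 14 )89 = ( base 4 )1321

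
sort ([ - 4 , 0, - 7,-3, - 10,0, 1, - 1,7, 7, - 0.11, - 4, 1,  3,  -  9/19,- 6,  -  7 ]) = [-10, - 7, - 7 ,-6,-4 ,-4 , - 3,-1,-9/19,-0.11,  0, 0, 1, 1, 3,7, 7 ] 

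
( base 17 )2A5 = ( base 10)753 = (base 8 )1361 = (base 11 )625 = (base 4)23301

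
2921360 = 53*55120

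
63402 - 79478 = -16076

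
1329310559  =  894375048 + 434935511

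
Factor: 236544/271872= 2^1 * 3^(-1 )*  7^1*11^1*59^(-1) = 154/177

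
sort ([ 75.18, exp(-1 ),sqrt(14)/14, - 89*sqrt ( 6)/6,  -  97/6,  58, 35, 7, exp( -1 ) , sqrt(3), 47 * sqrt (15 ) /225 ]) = [  -  89  *  sqrt( 6)/6,  -  97/6, sqrt( 14) /14, exp( - 1),exp( - 1 ), 47*sqrt( 15 )/225, sqrt( 3),7,35, 58,75.18 ]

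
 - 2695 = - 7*385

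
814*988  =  804232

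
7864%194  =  104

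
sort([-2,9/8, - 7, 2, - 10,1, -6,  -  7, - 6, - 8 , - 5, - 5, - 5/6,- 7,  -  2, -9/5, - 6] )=[ - 10, - 8, - 7, - 7, - 7,  -  6, - 6, - 6, - 5, - 5, - 2, - 2, - 9/5, - 5/6,1,9/8,2]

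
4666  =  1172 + 3494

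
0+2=2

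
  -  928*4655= - 4319840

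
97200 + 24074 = 121274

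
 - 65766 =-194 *339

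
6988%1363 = 173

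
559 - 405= 154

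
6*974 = 5844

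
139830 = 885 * 158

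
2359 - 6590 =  - 4231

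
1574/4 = 393 + 1/2 = 393.50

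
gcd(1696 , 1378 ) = 106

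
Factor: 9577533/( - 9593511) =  - 7^1*137^1*3329^1*3197837^( - 1) =-  3192511/3197837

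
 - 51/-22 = 2 + 7/22 = 2.32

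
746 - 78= 668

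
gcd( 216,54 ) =54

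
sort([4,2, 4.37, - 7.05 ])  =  [ - 7.05, 2, 4, 4.37] 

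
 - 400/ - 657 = 400/657 = 0.61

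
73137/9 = 8126 + 1/3 = 8126.33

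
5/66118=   5/66118=0.00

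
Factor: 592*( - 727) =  - 430384 = - 2^4*37^1 * 727^1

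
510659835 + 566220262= 1076880097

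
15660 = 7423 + 8237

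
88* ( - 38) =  - 3344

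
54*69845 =3771630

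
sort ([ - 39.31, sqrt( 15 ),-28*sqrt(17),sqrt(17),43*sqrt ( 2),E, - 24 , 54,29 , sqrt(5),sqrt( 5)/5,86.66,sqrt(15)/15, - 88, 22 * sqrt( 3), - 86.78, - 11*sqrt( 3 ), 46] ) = [ - 28*sqrt( 17), - 88, - 86.78, - 39.31 , - 24,-11*sqrt ( 3), sqrt( 15)/15  ,  sqrt( 5)/5, sqrt ( 5 ),E,sqrt( 15 ),sqrt (17),  29,22*sqrt(3), 46, 54,43*sqrt( 2),86.66] 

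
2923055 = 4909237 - 1986182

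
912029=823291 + 88738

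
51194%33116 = 18078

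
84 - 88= - 4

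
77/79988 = 77/79988 = 0.00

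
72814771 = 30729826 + 42084945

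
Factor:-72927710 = -2^1*5^1*23^1*317077^1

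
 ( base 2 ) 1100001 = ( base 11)89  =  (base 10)97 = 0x61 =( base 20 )4H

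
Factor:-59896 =-2^3 * 7487^1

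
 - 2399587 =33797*( - 71 ) 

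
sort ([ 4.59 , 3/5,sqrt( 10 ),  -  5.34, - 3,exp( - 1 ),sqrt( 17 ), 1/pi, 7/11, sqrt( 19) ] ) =[ - 5.34,-3, 1/pi, exp( - 1), 3/5 , 7/11,  sqrt(10), sqrt ( 17 ) , sqrt( 19), 4.59 ]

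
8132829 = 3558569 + 4574260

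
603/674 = 603/674= 0.89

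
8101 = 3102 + 4999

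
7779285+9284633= 17063918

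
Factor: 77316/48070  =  2^1*3^1*5^ ( - 1 )*11^( - 1)*17^1*19^(-1 )*23^( - 1)*379^1 = 38658/24035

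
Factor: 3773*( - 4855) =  - 18317915 = - 5^1 *7^3*11^1*971^1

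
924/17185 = 132/2455 = 0.05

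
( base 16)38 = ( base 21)2e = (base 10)56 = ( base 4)320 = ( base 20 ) 2g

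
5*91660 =458300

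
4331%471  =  92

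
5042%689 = 219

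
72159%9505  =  5624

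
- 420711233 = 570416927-991128160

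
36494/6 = 18247/3 = 6082.33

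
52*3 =156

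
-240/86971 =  - 1+86731/86971 = - 0.00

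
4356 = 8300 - 3944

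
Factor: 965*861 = 3^1*5^1*7^1*41^1* 193^1 = 830865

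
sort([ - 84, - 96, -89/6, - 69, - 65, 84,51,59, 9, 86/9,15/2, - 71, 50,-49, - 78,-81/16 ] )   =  [ - 96, - 84, - 78,  -  71, - 69, - 65,-49,-89/6,-81/16 , 15/2, 9,86/9 , 50,51 , 59,  84 ] 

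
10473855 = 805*13011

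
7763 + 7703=15466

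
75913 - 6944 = 68969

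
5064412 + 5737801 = 10802213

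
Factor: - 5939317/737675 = - 5^( - 2)*19^( - 1 ) * 1553^( - 1) * 5939317^1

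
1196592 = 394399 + 802193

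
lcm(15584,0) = 0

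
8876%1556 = 1096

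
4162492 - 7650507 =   -  3488015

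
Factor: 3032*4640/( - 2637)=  - 14068480/2637 = - 2^8 * 3^( - 2)*5^1*29^1*293^(- 1) * 379^1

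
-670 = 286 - 956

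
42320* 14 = 592480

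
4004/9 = 4004/9 = 444.89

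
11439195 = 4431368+7007827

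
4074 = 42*97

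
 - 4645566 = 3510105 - 8155671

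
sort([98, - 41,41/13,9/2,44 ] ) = [ - 41,41/13,9/2 , 44, 98 ]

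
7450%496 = 10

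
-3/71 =-1 + 68/71 = -0.04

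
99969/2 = 99969/2 = 49984.50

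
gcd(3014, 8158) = 2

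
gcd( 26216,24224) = 8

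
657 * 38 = 24966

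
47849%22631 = 2587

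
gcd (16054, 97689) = 1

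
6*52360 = 314160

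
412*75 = 30900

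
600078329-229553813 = 370524516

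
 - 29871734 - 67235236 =-97106970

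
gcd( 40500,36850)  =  50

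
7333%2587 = 2159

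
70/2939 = 70/2939=0.02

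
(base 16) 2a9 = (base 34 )K1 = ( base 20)1e1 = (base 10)681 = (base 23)16E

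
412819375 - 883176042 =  - 470356667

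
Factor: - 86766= - 2^1 * 3^1*14461^1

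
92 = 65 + 27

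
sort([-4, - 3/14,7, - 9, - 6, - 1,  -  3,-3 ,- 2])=[ - 9, - 6, - 4, - 3,  -  3, - 2, - 1, - 3/14,7]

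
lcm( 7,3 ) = 21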